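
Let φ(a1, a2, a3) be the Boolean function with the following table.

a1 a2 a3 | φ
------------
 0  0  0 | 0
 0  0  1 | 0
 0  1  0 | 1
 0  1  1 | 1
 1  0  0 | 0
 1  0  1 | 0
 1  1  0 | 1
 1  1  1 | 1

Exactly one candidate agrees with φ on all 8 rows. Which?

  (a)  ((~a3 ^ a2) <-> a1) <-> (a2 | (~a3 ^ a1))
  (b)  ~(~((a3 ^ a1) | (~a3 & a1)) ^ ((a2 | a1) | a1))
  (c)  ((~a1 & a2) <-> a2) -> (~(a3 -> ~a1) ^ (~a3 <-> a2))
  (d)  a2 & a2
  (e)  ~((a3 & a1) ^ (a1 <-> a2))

d

(a) disagrees with φ on (0,1,1) (formula → 0, table → 1); rule it out.
(b) disagrees with φ on (0,0,1) (formula → 1, table → 0); rule it out.
(c) disagrees with φ on (0,0,1) (formula → 1, table → 0); rule it out.
(e) disagrees with φ on (1,0,0) (formula → 1, table → 0); rule it out.
(d) is the remaining candidate, and it agrees with φ on all 8 inputs.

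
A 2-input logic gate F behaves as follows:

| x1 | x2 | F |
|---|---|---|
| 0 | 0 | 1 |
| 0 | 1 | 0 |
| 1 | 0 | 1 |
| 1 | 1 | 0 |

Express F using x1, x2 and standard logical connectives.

F(x1, x2) = (not x1 and not x2) or (x1 and not x2)

The 1-rows are (0,0), (1,0). Each contributes one minterm — ¬x1·¬x2; x1·¬x2 — and their disjunction is a sum-of-products form of F.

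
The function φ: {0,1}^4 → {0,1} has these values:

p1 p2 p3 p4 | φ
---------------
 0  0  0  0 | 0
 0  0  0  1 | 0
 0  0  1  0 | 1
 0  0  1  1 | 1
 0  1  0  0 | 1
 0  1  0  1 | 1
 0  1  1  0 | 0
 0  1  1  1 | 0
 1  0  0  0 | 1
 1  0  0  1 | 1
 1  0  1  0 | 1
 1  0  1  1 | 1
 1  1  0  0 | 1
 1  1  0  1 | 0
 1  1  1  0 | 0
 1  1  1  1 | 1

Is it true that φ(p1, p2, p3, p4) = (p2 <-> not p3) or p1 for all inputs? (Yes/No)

Test each input against both φ and the formula:
  p1=0, p2=0, p3=0, p4=0: formula gives 0, φ = 0 ✓
  p1=0, p2=0, p3=0, p4=1: formula gives 0, φ = 0 ✓
  p1=0, p2=0, p3=1, p4=0: formula gives 1, φ = 1 ✓
  p1=0, p2=0, p3=1, p4=1: formula gives 1, φ = 1 ✓
  …
  p1=1, p2=1, p3=0, p4=1: formula gives 1, but φ = 0 ✗
A single disagreement suffices: at (1,1,0,1) they differ, so the formula does not compute φ.

No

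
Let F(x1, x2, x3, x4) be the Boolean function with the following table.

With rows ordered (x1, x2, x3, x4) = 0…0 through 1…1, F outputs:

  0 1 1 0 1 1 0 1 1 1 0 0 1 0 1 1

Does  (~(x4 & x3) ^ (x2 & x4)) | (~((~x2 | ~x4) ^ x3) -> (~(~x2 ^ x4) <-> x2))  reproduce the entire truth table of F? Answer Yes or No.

No

Test each input against both F and the formula:
  x1=0, x2=0, x3=0, x4=0: formula gives 1, but F = 0 ✗
A single disagreement suffices: at (0,0,0,0) they differ, so the formula does not compute F.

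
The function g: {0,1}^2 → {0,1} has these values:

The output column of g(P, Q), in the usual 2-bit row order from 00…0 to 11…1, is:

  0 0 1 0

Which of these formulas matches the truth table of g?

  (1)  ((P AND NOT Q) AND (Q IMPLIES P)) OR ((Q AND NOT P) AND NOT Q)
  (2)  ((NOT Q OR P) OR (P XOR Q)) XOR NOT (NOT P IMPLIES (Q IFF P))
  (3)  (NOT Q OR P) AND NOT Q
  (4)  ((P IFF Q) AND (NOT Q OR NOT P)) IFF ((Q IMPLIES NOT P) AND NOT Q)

1

(2) fails at (0,0): the formula yields 1, g is 0.
(3) fails at (0,0): the formula yields 1, g is 0.
(4) fails at (0,0): the formula yields 1, g is 0.
Only (1) survives; checking it on all 4 rows confirms it matches g.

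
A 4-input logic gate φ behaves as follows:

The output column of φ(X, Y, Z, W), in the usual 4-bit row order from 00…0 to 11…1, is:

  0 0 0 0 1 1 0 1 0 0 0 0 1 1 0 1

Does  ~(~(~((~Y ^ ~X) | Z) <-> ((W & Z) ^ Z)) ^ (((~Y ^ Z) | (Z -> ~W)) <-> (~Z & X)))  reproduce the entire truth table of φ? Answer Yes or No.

Yes

Test each input against both φ and the formula:
  X=0, Y=0, Z=0, W=0: formula gives 0, φ = 0 ✓
  X=0, Y=0, Z=0, W=1: formula gives 0, φ = 0 ✓
  X=0, Y=0, Z=1, W=0: formula gives 0, φ = 0 ✓
  X=0, Y=0, Z=1, W=1: formula gives 0, φ = 0 ✓
  … (the remaining 12 rows also agree.)
All 16 rows match — the expression computes φ exactly.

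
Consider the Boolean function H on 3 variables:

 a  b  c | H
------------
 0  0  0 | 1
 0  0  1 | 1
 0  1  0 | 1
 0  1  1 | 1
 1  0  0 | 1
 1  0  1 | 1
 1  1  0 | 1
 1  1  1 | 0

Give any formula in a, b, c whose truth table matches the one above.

H is 0 on exactly one input, (1,1,1), whose minterm is a·b·c. So H is the negation of that single conjunction.

H(a, b, c) = ((a · b) · c)'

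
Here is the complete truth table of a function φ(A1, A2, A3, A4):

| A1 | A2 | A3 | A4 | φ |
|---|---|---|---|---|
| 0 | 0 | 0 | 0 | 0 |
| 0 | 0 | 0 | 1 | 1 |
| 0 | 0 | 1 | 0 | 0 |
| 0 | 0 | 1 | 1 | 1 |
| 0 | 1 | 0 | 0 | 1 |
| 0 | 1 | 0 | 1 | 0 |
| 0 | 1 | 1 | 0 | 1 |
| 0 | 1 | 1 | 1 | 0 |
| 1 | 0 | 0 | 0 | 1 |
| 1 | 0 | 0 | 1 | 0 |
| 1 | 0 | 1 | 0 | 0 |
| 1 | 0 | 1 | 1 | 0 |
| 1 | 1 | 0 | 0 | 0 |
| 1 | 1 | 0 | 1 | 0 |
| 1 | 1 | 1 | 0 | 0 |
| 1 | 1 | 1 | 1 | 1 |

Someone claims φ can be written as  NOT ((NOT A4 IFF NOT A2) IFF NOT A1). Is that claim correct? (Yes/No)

No

Check the formula against φ row by row:
  A1=0, A2=0, A3=0, A4=0: formula gives 0, φ = 0 ✓
  A1=0, A2=0, A3=0, A4=1: formula gives 1, φ = 1 ✓
  A1=0, A2=0, A3=1, A4=0: formula gives 0, φ = 0 ✓
  A1=0, A2=0, A3=1, A4=1: formula gives 1, φ = 1 ✓
  …
  A1=1, A2=0, A3=1, A4=0: formula gives 1, but φ = 0 ✗
Since they disagree at (1,0,1,0), the expression is not a correct formula for φ.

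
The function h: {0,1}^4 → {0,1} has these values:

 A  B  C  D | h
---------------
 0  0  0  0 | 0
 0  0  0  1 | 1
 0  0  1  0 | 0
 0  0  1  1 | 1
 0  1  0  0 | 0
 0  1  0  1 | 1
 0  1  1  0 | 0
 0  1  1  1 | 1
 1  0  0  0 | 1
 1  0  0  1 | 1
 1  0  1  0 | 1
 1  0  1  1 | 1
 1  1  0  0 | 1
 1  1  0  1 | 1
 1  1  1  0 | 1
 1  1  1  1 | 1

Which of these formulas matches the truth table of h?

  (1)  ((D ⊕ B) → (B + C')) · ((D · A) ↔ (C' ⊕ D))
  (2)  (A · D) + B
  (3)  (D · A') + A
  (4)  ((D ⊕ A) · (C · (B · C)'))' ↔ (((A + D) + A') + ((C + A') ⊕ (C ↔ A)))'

(1) fails at (0,0,1,0): the formula yields 1, h is 0.
(2) fails at (0,0,0,1): the formula yields 0, h is 1.
(4) fails at (0,0,0,1): the formula yields 0, h is 1.
That leaves (3). Evaluating it on every row reproduces the table of h exactly.

3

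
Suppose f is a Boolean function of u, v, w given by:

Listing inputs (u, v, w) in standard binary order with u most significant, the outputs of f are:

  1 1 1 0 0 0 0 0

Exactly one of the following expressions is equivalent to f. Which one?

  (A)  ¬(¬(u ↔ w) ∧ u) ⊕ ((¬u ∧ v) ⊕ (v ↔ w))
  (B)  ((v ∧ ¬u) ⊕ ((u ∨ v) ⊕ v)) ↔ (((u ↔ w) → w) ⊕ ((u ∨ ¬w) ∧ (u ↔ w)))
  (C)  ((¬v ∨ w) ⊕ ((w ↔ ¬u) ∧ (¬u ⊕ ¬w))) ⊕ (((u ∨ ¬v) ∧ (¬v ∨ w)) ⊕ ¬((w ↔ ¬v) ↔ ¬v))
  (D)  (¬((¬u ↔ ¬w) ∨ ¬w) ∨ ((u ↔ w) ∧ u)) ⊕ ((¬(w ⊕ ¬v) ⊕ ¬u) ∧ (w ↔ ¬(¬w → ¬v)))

(A): at (0,0,0) it gives 0, but f = 1 — eliminated.
(B): at (0,0,0) it gives 0, but f = 1 — eliminated.
(D): at (0,1,0) it gives 0, but f = 1 — eliminated.
Only (C) survives; checking it on all 8 rows confirms it matches f.

C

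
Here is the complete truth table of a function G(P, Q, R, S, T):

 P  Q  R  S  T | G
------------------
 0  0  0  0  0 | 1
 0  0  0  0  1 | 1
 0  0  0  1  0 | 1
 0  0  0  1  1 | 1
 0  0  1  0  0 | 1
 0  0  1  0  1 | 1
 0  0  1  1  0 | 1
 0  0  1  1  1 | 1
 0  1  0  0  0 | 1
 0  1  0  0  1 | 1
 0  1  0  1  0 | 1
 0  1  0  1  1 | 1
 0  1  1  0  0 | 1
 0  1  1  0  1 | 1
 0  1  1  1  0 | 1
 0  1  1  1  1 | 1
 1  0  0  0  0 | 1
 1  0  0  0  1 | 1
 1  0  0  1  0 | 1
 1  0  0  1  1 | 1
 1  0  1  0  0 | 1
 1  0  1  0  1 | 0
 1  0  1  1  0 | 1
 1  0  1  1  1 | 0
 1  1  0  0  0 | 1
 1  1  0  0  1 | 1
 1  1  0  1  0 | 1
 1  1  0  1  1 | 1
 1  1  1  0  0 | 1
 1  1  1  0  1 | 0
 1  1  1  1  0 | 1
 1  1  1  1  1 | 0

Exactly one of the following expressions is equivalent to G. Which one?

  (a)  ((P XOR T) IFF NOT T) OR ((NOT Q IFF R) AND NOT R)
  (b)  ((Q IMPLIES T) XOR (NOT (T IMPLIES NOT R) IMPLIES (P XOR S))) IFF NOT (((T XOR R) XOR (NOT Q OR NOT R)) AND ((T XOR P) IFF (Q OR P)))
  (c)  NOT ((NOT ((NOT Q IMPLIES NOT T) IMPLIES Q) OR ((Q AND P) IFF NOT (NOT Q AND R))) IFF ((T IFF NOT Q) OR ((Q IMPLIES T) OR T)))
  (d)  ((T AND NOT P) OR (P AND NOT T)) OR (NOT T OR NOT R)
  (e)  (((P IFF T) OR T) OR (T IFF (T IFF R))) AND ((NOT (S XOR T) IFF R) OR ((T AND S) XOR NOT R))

d

(a) disagrees with G on (0,0,0,0,0) (formula → 0, table → 1); rule it out.
(b) disagrees with G on (0,0,0,0,1) (formula → 0, table → 1); rule it out.
(c) disagrees with G on (0,0,0,0,0) (formula → 0, table → 1); rule it out.
(e) disagrees with G on (0,0,0,1,1) (formula → 0, table → 1); rule it out.
Only (d) survives; checking it on all 32 rows confirms it matches G.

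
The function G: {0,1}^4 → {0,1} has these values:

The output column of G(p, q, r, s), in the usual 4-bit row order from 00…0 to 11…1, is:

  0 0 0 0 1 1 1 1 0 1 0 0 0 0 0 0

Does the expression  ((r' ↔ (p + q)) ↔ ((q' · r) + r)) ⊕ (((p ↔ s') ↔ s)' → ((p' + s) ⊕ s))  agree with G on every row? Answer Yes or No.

No

Test each input against both G and the formula:
  p=0, q=0, r=0, s=0: formula gives 0, G = 0 ✓
  p=0, q=0, r=0, s=1: formula gives 0, G = 0 ✓
  p=0, q=0, r=1, s=0: formula gives 0, G = 0 ✓
  p=0, q=0, r=1, s=1: formula gives 0, G = 0 ✓
  …
  p=1, q=0, r=0, s=1: formula gives 0, but G = 1 ✗
Since they disagree at (1,0,0,1), the expression is not a correct formula for G.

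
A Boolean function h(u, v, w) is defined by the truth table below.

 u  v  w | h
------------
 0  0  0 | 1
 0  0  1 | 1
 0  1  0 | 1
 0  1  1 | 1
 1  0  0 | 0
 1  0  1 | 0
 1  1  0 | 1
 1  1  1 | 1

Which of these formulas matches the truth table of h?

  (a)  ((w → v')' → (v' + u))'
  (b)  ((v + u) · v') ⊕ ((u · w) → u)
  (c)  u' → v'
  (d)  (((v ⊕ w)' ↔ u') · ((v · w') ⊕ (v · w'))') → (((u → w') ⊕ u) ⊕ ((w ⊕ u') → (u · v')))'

b

(a) fails at (0,0,0): the formula yields 0, h is 1.
(c) fails at (0,1,0): the formula yields 0, h is 1.
(d) fails at (0,0,0): the formula yields 0, h is 1.
Only (b) survives; checking it on all 8 rows confirms it matches h.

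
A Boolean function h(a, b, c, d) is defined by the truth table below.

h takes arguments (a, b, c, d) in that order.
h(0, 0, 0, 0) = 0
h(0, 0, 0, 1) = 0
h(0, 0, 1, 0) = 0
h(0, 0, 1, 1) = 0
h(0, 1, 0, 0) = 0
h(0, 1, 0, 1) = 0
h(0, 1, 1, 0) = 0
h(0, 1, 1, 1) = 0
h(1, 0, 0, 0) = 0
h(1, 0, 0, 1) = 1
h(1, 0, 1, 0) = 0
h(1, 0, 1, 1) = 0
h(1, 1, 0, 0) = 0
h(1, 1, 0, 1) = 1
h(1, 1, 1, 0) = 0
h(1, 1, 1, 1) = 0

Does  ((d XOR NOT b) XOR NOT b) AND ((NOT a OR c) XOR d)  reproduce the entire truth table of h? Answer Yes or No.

Yes

Evaluate ((d XOR NOT b) XOR NOT b) AND ((NOT a OR c) XOR d) on each row and compare to h:
  a=0, b=0, c=0, d=0: formula gives 0, h = 0 ✓
  a=0, b=0, c=0, d=1: formula gives 0, h = 0 ✓
  a=0, b=0, c=1, d=0: formula gives 0, h = 0 ✓
  a=0, b=0, c=1, d=1: formula gives 0, h = 0 ✓
  …and likewise for the remaining 12 rows.
All 16 rows match — the expression computes h exactly.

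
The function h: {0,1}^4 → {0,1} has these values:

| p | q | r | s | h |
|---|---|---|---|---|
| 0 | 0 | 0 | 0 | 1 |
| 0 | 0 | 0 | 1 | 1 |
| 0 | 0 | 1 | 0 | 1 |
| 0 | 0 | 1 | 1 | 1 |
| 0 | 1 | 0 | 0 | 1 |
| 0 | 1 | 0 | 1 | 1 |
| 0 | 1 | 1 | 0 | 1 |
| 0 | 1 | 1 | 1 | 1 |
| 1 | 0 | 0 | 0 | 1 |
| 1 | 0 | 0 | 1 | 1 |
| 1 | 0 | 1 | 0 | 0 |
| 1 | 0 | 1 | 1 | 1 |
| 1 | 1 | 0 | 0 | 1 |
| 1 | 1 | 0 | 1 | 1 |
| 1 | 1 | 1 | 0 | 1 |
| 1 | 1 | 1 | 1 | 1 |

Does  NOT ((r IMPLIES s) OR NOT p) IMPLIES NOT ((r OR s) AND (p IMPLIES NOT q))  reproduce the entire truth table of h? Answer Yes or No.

Yes

Check the formula against h row by row:
  p=0, q=0, r=0, s=0: formula gives 1, h = 1 ✓
  p=0, q=0, r=0, s=1: formula gives 1, h = 1 ✓
  p=0, q=0, r=1, s=0: formula gives 1, h = 1 ✓
  p=0, q=0, r=1, s=1: formula gives 1, h = 1 ✓
  … (the remaining 12 rows also agree.)
Every row agrees, so the formula is equivalent.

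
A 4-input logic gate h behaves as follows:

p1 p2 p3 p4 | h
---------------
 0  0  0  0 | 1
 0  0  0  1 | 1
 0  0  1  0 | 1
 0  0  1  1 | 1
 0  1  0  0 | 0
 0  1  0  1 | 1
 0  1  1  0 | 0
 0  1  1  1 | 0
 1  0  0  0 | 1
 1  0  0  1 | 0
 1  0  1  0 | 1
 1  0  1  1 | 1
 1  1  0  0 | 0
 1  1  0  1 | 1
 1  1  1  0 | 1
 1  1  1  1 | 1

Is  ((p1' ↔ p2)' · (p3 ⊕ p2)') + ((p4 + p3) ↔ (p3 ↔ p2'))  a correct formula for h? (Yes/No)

Yes

Evaluate ((p1' ↔ p2)' · (p3 ⊕ p2)') + ((p4 + p3) ↔ (p3 ↔ p2')) on each row and compare to h:
  p1=0, p2=0, p3=0, p4=0: formula gives 1, h = 1 ✓
  p1=0, p2=0, p3=0, p4=1: formula gives 1, h = 1 ✓
  p1=0, p2=0, p3=1, p4=0: formula gives 1, h = 1 ✓
  p1=0, p2=0, p3=1, p4=1: formula gives 1, h = 1 ✓
  …and likewise for the remaining 12 rows.
All 16 rows match — the expression computes h exactly.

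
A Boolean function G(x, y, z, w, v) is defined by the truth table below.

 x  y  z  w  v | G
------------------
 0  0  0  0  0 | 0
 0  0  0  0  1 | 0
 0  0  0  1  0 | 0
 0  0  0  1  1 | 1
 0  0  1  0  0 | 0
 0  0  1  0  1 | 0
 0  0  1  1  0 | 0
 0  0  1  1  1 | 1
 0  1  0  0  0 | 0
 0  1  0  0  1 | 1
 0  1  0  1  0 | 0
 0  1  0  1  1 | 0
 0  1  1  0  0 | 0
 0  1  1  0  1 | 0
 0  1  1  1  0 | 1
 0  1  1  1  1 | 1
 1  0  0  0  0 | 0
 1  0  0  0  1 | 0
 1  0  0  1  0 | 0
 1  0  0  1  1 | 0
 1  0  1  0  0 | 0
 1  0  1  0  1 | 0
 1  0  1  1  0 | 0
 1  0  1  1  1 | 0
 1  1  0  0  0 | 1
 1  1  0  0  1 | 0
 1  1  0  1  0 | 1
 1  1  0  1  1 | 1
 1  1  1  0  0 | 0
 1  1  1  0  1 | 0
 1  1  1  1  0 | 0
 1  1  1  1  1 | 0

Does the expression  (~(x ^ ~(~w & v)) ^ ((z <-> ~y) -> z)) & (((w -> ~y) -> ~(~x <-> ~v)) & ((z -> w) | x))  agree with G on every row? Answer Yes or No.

Yes

Test each input against both G and the formula:
  x=0, y=0, z=0, w=0, v=0: formula gives 0, G = 0 ✓
  x=0, y=0, z=0, w=0, v=1: formula gives 0, G = 0 ✓
  x=0, y=0, z=0, w=1, v=0: formula gives 0, G = 0 ✓
  x=0, y=0, z=0, w=1, v=1: formula gives 1, G = 1 ✓
  … (the remaining 28 rows also agree.)
Every row agrees, so the formula is equivalent.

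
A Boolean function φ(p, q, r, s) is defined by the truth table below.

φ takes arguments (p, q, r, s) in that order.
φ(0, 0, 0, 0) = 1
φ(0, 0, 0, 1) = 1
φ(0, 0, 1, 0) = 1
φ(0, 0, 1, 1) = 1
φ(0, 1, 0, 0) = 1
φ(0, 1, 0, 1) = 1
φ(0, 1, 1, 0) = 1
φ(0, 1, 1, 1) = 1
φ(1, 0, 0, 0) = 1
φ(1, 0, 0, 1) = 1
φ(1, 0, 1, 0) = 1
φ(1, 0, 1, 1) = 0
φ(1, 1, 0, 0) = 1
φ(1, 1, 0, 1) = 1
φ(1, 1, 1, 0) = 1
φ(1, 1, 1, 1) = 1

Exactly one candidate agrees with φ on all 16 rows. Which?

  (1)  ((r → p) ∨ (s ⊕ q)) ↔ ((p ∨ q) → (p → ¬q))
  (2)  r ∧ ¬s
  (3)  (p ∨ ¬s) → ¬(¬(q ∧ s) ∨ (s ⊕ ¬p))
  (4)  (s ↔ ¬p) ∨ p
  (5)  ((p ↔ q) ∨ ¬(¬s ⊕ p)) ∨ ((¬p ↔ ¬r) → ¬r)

(1) disagrees with φ on (0,0,1,0) (formula → 0, table → 1); rule it out.
(2) disagrees with φ on (0,0,0,0) (formula → 0, table → 1); rule it out.
(3) disagrees with φ on (0,0,0,0) (formula → 0, table → 1); rule it out.
(4) disagrees with φ on (0,0,0,0) (formula → 0, table → 1); rule it out.
Only (5) survives; checking it on all 16 rows confirms it matches φ.

5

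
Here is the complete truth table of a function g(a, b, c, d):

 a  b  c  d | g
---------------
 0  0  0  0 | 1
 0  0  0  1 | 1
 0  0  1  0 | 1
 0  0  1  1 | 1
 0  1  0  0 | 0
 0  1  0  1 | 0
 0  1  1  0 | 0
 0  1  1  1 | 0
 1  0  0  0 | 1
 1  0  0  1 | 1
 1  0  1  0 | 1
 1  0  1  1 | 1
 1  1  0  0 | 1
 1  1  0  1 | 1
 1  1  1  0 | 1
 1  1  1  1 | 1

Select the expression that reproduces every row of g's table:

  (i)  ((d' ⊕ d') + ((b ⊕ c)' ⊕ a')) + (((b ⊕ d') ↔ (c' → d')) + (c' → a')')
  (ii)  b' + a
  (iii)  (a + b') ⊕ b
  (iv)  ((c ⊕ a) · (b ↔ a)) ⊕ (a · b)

(i) fails at (0,1,0,0): the formula yields 1, g is 0.
(iii) fails at (0,1,0,0): the formula yields 1, g is 0.
(iv) fails at (0,0,0,0): the formula yields 0, g is 1.
That leaves (ii). Evaluating it on every row reproduces the table of g exactly.

ii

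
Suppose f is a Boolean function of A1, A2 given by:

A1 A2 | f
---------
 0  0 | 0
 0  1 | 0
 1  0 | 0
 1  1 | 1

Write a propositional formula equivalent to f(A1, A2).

The output is 1 only when every input is 1 — the AND of all inputs.

f(A1, A2) = A1 ∧ A2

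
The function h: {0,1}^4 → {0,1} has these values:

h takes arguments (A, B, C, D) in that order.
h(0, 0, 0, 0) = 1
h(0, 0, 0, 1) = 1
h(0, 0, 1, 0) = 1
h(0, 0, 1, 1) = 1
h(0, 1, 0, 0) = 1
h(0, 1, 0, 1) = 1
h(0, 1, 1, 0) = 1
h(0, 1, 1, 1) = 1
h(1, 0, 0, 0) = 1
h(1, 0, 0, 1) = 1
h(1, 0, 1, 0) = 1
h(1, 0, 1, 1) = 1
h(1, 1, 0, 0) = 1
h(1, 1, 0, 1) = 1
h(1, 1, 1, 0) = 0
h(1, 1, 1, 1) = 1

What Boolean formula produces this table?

h is 0 on exactly one input, (1,1,1,0), whose minterm is A·B·C·¬D. So h is the negation of that single conjunction.

h(A, B, C, D) = ¬(((A ∧ B) ∧ C) ∧ ¬D)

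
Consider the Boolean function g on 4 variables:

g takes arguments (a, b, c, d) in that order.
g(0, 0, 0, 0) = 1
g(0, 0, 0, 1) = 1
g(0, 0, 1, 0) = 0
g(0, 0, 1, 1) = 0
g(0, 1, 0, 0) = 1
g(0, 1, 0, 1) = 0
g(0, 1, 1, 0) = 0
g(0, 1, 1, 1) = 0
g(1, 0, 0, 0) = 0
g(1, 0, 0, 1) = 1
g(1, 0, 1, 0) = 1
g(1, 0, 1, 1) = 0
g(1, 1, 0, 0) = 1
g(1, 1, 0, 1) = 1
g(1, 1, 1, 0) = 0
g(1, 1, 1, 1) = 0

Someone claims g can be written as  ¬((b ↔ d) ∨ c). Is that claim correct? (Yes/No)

No

Evaluate ¬((b ↔ d) ∨ c) on each row and compare to g:
  a=0, b=0, c=0, d=0: formula gives 0, but g = 1 ✗
A single disagreement suffices: at (0,0,0,0) they differ, so the formula does not compute g.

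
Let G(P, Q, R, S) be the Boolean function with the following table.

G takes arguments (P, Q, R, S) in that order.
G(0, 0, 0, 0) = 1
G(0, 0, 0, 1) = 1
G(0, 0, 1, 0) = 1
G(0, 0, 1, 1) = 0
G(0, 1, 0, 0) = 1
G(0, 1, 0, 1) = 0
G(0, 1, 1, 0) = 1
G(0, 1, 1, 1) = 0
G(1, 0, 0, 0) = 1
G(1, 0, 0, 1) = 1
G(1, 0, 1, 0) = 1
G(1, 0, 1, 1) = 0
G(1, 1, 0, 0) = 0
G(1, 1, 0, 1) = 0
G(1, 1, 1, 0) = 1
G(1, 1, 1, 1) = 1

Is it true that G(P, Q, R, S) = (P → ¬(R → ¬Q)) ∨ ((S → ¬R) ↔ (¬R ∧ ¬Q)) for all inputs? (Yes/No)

Check the formula against G row by row:
  P=0, Q=0, R=0, S=0: formula gives 1, G = 1 ✓
  P=0, Q=0, R=0, S=1: formula gives 1, G = 1 ✓
  P=0, Q=0, R=1, S=0: formula gives 1, G = 1 ✓
  P=0, Q=0, R=1, S=1: formula gives 1, but G = 0 ✗
Since they disagree at (0,0,1,1), the expression is not a correct formula for G.

No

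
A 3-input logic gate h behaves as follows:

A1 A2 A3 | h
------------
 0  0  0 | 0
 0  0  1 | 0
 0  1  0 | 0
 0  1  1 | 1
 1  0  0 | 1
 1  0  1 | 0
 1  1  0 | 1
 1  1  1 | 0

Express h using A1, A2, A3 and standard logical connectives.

The 1-rows are (0,1,1), (1,0,0), (1,1,0). Each contributes one minterm — ¬A1·A2·A3; A1·¬A2·¬A3; A1·A2·¬A3 — and their disjunction is a sum-of-products form of h.

h(A1, A2, A3) = (((NOT A1 AND A2) AND A3) OR ((A1 AND NOT A2) AND NOT A3)) OR ((A1 AND A2) AND NOT A3)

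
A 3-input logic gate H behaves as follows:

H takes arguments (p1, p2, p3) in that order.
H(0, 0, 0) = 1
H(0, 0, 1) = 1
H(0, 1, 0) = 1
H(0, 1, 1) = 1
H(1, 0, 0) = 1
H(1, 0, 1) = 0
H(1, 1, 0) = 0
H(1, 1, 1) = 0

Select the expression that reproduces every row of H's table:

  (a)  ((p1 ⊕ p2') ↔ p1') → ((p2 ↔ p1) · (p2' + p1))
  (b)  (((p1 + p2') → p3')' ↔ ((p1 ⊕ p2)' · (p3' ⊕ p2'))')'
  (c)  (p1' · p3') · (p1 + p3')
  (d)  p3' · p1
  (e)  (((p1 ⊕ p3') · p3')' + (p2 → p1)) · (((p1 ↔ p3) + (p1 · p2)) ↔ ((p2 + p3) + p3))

(a) fails at (1,0,0): the formula yields 0, H is 1.
(c) fails at (0,0,1): the formula yields 0, H is 1.
(d) fails at (0,0,0): the formula yields 0, H is 1.
(e) fails at (0,0,0): the formula yields 0, H is 1.
(b) is the remaining candidate, and it agrees with H on all 8 inputs.

b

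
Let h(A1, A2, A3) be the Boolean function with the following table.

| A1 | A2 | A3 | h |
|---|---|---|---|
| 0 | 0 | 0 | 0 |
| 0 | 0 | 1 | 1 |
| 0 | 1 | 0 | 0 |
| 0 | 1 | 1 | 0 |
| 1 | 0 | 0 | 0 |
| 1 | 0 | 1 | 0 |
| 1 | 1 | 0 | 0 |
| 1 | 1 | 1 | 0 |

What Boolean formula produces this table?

Only row (0,0,1) gives 1. That row's minterm ¬A1·¬A2·A3 is h directly.

h(A1, A2, A3) = (A1' · A2') · A3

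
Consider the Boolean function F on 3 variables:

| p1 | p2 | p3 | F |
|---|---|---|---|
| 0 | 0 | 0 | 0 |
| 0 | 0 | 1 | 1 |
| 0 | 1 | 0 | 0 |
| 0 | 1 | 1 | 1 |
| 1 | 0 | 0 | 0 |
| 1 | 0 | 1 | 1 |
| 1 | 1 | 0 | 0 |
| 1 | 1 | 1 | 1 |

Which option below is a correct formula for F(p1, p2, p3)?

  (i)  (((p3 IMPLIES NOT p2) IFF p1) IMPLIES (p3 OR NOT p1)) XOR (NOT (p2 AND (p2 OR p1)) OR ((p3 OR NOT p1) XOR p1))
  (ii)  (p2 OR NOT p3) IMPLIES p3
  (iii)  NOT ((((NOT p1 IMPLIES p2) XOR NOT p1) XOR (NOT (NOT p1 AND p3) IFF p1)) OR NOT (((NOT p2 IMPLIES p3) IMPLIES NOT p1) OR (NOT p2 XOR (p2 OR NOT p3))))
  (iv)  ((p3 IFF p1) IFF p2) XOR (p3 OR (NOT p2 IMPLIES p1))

ii

(i): at (0,0,1) it gives 0, but F = 1 — eliminated.
(iii): at (0,1,0) it gives 1, but F = 0 — eliminated.
(iv): at (0,0,1) it gives 0, but F = 1 — eliminated.
Only (ii) survives; checking it on all 8 rows confirms it matches F.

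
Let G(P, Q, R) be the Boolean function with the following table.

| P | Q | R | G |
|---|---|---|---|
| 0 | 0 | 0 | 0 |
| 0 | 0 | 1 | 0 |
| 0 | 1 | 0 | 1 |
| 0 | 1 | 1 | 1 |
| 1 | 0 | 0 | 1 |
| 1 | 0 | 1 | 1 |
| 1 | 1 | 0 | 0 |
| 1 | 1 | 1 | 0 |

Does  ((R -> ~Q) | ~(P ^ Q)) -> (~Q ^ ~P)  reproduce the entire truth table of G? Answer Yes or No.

Check the formula against G row by row:
  P=0, Q=0, R=0: formula gives 0, G = 0 ✓
  P=0, Q=0, R=1: formula gives 0, G = 0 ✓
  P=0, Q=1, R=0: formula gives 1, G = 1 ✓
  P=0, Q=1, R=1: formula gives 1, G = 1 ✓
  P=1, Q=0, R=0: formula gives 1, G = 1 ✓
  …and likewise for the remaining 3 rows.
All 8 rows match — the expression computes G exactly.

Yes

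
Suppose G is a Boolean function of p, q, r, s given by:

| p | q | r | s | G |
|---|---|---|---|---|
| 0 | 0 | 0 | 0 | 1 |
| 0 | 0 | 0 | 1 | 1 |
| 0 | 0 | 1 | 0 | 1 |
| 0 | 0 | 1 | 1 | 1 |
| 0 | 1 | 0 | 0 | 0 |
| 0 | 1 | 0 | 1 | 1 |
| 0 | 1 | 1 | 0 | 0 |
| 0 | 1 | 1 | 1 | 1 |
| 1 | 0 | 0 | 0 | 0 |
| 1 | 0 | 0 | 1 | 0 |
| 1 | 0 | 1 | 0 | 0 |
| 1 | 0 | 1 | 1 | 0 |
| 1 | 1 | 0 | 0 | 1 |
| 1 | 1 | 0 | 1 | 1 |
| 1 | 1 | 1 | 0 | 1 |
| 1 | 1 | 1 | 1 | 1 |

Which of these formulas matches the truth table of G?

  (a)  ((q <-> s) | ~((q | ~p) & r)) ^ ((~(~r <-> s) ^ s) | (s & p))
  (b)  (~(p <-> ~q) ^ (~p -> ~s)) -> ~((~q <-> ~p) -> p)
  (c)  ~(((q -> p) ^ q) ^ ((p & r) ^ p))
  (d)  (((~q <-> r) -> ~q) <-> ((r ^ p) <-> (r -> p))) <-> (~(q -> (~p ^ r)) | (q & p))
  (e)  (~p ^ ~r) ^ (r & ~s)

(a): at (0,0,0,0) it gives 0, but G = 1 — eliminated.
(c): at (0,0,0,0) it gives 0, but G = 1 — eliminated.
(d): at (0,1,0,1) it gives 0, but G = 1 — eliminated.
(e): at (0,0,0,0) it gives 0, but G = 1 — eliminated.
That leaves (b). Evaluating it on every row reproduces the table of G exactly.

b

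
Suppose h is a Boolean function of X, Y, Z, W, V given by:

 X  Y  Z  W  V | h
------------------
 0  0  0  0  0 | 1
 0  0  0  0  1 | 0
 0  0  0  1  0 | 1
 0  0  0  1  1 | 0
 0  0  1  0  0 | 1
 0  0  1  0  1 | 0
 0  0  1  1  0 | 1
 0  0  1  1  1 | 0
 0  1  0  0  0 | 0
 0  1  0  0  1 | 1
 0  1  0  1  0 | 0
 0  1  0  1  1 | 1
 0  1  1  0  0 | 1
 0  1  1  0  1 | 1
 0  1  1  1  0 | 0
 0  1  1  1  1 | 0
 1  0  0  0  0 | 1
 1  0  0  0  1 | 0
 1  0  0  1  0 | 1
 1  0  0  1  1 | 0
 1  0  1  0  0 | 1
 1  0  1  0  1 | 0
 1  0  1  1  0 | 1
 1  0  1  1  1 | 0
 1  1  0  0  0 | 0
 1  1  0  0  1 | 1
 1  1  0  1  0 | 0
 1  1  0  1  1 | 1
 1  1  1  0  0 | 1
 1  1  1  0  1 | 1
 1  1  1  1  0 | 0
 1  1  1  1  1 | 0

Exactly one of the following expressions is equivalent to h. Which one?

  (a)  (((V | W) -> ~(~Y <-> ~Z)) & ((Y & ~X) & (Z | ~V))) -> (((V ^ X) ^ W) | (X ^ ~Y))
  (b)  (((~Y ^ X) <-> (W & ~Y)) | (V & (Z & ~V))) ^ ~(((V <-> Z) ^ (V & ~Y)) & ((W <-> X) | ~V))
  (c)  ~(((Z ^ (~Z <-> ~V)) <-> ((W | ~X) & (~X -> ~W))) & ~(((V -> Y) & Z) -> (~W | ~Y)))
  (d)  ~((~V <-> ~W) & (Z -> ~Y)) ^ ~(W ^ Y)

(a) fails at (0,0,0,0,1): the formula yields 1, h is 0.
(b) fails at (0,0,0,0,0): the formula yields 0, h is 1.
(c) fails at (0,0,0,0,1): the formula yields 1, h is 0.
Only (d) survives; checking it on all 32 rows confirms it matches h.

d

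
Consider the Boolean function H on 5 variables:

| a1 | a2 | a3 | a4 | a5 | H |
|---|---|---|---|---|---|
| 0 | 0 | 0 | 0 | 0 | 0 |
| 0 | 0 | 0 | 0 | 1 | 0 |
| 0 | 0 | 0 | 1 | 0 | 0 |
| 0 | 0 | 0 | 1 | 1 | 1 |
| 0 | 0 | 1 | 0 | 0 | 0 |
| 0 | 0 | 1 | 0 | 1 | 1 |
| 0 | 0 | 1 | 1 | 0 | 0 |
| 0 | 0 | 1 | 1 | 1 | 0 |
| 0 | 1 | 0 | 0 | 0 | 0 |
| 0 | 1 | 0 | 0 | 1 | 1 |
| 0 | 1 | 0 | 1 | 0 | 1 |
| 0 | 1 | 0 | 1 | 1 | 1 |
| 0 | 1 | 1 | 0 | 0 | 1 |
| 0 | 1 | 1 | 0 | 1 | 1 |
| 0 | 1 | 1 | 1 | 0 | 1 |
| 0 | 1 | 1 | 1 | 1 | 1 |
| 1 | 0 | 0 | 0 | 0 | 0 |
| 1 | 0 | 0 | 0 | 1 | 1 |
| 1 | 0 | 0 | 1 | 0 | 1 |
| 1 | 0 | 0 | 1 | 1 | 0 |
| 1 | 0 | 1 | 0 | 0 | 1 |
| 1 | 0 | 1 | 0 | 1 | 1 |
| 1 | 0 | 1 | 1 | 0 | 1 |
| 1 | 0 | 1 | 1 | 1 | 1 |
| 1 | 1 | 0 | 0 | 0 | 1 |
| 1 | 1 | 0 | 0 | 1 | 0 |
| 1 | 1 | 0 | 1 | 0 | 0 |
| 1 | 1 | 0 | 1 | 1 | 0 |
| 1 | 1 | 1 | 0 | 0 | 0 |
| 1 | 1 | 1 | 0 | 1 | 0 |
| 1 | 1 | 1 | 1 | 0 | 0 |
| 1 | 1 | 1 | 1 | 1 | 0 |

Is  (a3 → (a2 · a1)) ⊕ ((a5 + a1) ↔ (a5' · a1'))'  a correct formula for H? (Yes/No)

No

Test each input against both H and the formula:
  a1=0, a2=0, a3=0, a4=0, a5=0: formula gives 0, H = 0 ✓
  a1=0, a2=0, a3=0, a4=0, a5=1: formula gives 0, H = 0 ✓
  a1=0, a2=0, a3=0, a4=1, a5=0: formula gives 0, H = 0 ✓
  a1=0, a2=0, a3=0, a4=1, a5=1: formula gives 0, but H = 1 ✗
Row (0,0,0,1,1) is a counterexample, so the formula is not equivalent to H.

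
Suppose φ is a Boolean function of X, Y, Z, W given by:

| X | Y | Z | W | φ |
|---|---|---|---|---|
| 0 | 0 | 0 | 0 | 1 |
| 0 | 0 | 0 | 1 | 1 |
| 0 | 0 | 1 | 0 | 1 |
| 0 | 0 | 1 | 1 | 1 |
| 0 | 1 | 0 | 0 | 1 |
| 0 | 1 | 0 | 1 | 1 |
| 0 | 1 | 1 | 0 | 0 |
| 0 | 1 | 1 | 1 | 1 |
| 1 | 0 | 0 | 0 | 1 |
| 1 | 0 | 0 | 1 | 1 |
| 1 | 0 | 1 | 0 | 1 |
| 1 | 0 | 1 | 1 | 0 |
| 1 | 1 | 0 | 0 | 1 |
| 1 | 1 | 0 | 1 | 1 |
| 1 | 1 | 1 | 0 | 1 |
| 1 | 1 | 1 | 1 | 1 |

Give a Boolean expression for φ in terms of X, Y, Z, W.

φ is 0 on only 2 rows — (0,1,1,0), (1,0,1,1). Writing each as a minterm (¬X·Y·Z·¬W, X·¬Y·Z·W) and OR-ing them characterizes exactly where φ=0, so φ is the negation of that disjunction.

φ(X, Y, Z, W) = NOT ((((NOT X AND Y) AND Z) AND NOT W) OR (((X AND NOT Y) AND Z) AND W))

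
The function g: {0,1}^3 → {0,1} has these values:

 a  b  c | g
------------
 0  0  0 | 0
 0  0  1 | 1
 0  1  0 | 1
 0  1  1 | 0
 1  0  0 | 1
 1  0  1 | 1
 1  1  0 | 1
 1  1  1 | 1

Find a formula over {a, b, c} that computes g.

g(a, b, c) = NOT (((NOT a AND NOT b) AND NOT c) OR ((NOT a AND b) AND c))

The 0-rows are (0,0,0), (0,1,1). Take each as a conjunction (¬a·¬b·¬c, ¬a·b·c), form their disjunction, and complement — that gives a formula that is 1 everywhere g is.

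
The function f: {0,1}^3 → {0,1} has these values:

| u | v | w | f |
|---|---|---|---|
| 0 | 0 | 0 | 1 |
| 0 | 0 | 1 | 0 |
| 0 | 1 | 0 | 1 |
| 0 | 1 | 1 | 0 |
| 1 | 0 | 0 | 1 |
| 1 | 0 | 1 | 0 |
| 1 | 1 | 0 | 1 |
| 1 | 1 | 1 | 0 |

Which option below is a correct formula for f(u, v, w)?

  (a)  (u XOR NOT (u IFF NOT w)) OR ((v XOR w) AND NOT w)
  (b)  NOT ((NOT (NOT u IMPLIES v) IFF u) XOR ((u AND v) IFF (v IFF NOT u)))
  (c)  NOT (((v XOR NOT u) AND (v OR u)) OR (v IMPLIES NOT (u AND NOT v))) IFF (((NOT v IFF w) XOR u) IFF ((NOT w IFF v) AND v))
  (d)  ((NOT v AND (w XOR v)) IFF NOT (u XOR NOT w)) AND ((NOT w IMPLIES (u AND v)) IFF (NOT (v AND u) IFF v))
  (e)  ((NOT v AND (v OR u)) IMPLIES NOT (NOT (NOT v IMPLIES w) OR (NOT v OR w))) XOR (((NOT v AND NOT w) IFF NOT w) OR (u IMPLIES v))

a

(b): at (0,0,0) it gives 0, but f = 1 — eliminated.
(c): at (0,0,0) it gives 0, but f = 1 — eliminated.
(d): at (0,1,0) it gives 0, but f = 1 — eliminated.
(e): at (0,0,0) it gives 0, but f = 1 — eliminated.
That leaves (a). Evaluating it on every row reproduces the table of f exactly.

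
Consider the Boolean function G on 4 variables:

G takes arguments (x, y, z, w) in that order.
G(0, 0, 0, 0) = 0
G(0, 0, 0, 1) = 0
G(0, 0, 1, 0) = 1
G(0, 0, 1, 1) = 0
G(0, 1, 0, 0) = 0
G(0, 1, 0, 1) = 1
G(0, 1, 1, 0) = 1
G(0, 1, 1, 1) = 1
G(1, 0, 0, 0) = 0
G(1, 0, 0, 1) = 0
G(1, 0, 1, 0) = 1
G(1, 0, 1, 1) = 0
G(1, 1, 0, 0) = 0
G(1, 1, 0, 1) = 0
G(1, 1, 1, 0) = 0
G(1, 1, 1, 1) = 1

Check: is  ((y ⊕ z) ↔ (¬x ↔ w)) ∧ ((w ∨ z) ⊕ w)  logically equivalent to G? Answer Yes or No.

Evaluate ((y ⊕ z) ↔ (¬x ↔ w)) ∧ ((w ∨ z) ⊕ w) on each row and compare to G:
  x=0, y=0, z=0, w=0: formula gives 0, G = 0 ✓
  x=0, y=0, z=0, w=1: formula gives 0, G = 0 ✓
  x=0, y=0, z=1, w=0: formula gives 0, but G = 1 ✗
Row (0,0,1,0) is a counterexample, so the formula is not equivalent to G.

No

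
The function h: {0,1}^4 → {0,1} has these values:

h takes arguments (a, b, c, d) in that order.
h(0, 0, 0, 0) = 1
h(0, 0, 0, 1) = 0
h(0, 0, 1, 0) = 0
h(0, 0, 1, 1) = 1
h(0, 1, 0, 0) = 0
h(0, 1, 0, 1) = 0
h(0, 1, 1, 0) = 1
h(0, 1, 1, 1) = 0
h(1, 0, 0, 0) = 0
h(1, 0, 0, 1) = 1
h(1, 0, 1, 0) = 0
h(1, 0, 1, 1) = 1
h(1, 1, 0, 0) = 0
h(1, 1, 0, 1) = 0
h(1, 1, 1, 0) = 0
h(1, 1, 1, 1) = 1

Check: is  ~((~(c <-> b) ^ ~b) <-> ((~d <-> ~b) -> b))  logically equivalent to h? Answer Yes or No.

No

Check the formula against h row by row:
  a=0, b=0, c=0, d=0: formula gives 1, h = 1 ✓
  a=0, b=0, c=0, d=1: formula gives 0, h = 0 ✓
  a=0, b=0, c=1, d=0: formula gives 0, h = 0 ✓
  a=0, b=0, c=1, d=1: formula gives 1, h = 1 ✓
  …
  a=0, b=1, c=1, d=1: formula gives 1, but h = 0 ✗
A single disagreement suffices: at (0,1,1,1) they differ, so the formula does not compute h.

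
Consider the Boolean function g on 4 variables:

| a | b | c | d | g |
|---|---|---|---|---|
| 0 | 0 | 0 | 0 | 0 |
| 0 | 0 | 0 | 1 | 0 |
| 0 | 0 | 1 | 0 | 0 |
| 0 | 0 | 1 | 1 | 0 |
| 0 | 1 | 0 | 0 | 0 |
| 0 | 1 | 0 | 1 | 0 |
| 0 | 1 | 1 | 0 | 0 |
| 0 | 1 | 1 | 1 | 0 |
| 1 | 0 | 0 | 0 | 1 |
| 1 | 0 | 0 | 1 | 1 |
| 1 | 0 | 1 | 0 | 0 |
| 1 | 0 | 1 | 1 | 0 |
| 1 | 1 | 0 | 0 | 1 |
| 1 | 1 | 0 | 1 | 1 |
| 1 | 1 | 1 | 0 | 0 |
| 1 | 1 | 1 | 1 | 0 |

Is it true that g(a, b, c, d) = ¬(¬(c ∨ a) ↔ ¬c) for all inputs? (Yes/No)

Yes

Check the formula against g row by row:
  a=0, b=0, c=0, d=0: formula gives 0, g = 0 ✓
  a=0, b=0, c=0, d=1: formula gives 0, g = 0 ✓
  a=0, b=0, c=1, d=0: formula gives 0, g = 0 ✓
  a=0, b=0, c=1, d=1: formula gives 0, g = 0 ✓
  …and likewise for the remaining 12 rows.
Every row agrees, so the formula is equivalent.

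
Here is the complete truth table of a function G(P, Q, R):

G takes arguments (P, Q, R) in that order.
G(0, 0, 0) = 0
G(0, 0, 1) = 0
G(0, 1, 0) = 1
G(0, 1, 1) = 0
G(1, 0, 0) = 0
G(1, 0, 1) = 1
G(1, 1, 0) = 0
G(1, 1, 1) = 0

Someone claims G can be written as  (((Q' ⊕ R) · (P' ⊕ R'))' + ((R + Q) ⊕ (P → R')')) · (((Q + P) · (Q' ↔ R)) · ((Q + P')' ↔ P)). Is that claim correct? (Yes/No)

Yes

Check the formula against G row by row:
  P=0, Q=0, R=0: formula gives 0, G = 0 ✓
  P=0, Q=0, R=1: formula gives 0, G = 0 ✓
  P=0, Q=1, R=0: formula gives 1, G = 1 ✓
  P=0, Q=1, R=1: formula gives 0, G = 0 ✓
  P=1, Q=0, R=0: formula gives 0, G = 0 ✓
  …and likewise for the remaining 3 rows.
No disagreement on any input; they are logically equivalent.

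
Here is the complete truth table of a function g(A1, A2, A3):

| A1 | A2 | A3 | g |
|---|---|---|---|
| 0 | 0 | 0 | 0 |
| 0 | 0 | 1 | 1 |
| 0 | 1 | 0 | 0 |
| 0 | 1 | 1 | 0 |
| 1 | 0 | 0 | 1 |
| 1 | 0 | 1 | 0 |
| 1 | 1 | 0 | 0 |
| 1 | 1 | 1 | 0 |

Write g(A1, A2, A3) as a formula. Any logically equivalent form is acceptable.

g=1 on 2 inputs: (0,0,1), (1,0,0). Reading each as a conjunction of literals (¬A1·¬A2·A3, A1·¬A2·¬A3) and taking the OR gives the canonical DNF.

g(A1, A2, A3) = ((NOT A1 AND NOT A2) AND A3) OR ((A1 AND NOT A2) AND NOT A3)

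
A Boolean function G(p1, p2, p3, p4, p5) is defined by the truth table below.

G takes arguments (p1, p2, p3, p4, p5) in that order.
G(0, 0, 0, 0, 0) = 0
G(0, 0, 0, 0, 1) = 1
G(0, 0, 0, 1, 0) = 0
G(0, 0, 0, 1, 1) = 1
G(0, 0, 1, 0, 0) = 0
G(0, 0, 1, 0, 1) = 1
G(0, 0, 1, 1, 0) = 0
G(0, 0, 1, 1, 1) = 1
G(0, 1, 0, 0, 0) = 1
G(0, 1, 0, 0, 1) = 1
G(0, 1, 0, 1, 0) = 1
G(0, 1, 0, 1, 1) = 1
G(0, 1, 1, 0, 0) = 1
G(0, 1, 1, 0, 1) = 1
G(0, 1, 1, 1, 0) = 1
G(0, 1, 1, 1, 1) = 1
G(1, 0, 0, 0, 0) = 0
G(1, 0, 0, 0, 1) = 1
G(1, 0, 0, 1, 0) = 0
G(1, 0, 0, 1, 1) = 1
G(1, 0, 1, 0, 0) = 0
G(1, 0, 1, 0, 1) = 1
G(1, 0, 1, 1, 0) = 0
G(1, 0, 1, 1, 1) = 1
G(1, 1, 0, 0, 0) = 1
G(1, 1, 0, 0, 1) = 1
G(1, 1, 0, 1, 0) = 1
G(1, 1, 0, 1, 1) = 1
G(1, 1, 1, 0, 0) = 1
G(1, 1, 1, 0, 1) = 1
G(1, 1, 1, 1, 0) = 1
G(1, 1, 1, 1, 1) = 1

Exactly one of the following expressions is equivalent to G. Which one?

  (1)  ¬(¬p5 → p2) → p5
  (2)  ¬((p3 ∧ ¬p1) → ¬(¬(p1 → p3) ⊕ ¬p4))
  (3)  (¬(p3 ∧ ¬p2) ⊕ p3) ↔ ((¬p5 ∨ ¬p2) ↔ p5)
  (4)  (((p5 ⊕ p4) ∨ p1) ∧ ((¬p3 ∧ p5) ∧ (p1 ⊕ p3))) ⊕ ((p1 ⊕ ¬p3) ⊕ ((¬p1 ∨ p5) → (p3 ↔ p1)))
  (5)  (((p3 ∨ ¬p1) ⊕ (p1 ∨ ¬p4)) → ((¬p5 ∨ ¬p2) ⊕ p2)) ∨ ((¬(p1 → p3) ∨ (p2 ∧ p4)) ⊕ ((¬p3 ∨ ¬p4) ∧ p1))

(2): at (0,0,0,0,1) it gives 0, but G = 1 — eliminated.
(3): at (0,1,0,0,0) it gives 0, but G = 1 — eliminated.
(4): at (0,0,0,0,1) it gives 0, but G = 1 — eliminated.
(5): at (0,0,0,0,0) it gives 1, but G = 0 — eliminated.
(1) is the remaining candidate, and it agrees with G on all 32 inputs.

1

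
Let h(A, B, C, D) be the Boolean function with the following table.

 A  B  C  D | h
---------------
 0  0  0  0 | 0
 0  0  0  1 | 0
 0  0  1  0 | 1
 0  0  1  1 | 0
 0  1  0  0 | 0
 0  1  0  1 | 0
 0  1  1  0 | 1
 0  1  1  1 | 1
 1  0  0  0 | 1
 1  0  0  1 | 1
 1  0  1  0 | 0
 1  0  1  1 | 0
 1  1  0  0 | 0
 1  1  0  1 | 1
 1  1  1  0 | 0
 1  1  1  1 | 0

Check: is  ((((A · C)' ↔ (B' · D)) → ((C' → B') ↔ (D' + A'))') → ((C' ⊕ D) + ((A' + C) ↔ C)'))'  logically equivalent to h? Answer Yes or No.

No

Check the formula against h row by row:
  A=0, B=0, C=0, D=0: formula gives 0, h = 0 ✓
  A=0, B=0, C=0, D=1: formula gives 0, h = 0 ✓
  A=0, B=0, C=1, D=0: formula gives 1, h = 1 ✓
  A=0, B=0, C=1, D=1: formula gives 0, h = 0 ✓
  …
  A=0, B=1, C=1, D=1: formula gives 0, but h = 1 ✗
A single disagreement suffices: at (0,1,1,1) they differ, so the formula does not compute h.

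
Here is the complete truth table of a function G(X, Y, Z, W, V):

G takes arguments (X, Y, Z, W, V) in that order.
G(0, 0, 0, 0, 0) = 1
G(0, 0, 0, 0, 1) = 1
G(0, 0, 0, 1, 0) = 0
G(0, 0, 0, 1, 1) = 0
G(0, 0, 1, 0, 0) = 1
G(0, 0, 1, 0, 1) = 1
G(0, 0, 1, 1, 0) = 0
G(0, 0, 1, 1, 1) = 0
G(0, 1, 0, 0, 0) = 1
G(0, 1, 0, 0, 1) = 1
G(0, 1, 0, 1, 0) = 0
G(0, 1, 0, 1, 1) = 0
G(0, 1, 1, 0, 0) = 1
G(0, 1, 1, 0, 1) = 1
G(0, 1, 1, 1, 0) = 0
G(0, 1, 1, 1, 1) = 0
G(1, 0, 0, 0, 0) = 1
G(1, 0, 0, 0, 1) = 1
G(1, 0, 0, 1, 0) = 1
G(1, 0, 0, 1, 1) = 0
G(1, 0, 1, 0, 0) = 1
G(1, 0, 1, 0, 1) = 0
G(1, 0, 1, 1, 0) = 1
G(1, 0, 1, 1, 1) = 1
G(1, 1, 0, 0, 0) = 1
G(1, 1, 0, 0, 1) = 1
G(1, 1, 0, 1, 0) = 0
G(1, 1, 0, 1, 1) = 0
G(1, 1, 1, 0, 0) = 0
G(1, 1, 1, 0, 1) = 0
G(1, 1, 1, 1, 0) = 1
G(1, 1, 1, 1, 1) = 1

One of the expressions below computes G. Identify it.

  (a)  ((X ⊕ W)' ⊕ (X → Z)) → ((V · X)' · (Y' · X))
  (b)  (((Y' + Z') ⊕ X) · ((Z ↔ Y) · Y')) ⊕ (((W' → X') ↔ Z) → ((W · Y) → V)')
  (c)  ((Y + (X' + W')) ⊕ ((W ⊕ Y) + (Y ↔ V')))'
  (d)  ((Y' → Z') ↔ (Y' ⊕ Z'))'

(b): at (0,0,0,0,0) it gives 0, but G = 1 — eliminated.
(c): at (0,0,0,0,0) it gives 0, but G = 1 — eliminated.
(d): at (0,0,0,1,0) it gives 1, but G = 0 — eliminated.
That leaves (a). Evaluating it on every row reproduces the table of G exactly.

a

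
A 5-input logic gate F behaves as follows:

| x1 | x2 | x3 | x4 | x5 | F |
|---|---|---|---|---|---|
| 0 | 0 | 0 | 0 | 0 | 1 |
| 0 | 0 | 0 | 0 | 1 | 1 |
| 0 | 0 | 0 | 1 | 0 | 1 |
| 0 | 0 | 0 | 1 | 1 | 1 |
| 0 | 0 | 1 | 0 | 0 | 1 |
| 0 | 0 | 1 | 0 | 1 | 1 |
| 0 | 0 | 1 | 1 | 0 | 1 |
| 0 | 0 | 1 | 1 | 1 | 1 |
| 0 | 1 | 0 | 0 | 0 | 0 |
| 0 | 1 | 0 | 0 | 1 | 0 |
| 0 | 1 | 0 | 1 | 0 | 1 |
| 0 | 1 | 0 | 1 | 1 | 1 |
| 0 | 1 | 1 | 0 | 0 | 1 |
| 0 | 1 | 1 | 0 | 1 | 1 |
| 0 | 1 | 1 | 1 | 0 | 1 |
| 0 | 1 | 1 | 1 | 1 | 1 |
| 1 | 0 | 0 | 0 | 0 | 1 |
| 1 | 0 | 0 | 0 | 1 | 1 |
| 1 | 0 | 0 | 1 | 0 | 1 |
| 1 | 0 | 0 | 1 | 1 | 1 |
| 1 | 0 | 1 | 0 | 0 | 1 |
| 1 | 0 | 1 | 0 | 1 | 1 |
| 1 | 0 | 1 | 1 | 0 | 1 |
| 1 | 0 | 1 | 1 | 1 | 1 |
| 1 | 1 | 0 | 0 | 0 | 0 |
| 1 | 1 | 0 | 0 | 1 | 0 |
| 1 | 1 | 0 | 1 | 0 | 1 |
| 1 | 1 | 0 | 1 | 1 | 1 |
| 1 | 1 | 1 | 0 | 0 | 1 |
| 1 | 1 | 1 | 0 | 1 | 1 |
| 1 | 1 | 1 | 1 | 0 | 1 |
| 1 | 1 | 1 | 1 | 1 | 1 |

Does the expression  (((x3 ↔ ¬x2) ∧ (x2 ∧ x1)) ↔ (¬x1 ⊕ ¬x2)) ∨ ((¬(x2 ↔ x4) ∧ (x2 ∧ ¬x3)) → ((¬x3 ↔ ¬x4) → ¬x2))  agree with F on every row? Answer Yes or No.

Test each input against both F and the formula:
  x1=0, x2=0, x3=0, x4=0, x5=0: formula gives 1, F = 1 ✓
  x1=0, x2=0, x3=0, x4=0, x5=1: formula gives 1, F = 1 ✓
  x1=0, x2=0, x3=0, x4=1, x5=0: formula gives 1, F = 1 ✓
  x1=0, x2=0, x3=0, x4=1, x5=1: formula gives 1, F = 1 ✓
  …and likewise for the remaining 28 rows.
All 32 rows match — the expression computes F exactly.

Yes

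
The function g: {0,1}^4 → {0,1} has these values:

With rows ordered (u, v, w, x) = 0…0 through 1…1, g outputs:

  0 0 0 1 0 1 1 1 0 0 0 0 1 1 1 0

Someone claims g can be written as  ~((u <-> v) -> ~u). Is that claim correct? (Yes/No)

Check the formula against g row by row:
  u=0, v=0, w=0, x=0: formula gives 0, g = 0 ✓
  u=0, v=0, w=0, x=1: formula gives 0, g = 0 ✓
  u=0, v=0, w=1, x=0: formula gives 0, g = 0 ✓
  u=0, v=0, w=1, x=1: formula gives 0, but g = 1 ✗
Row (0,0,1,1) is a counterexample, so the formula is not equivalent to g.

No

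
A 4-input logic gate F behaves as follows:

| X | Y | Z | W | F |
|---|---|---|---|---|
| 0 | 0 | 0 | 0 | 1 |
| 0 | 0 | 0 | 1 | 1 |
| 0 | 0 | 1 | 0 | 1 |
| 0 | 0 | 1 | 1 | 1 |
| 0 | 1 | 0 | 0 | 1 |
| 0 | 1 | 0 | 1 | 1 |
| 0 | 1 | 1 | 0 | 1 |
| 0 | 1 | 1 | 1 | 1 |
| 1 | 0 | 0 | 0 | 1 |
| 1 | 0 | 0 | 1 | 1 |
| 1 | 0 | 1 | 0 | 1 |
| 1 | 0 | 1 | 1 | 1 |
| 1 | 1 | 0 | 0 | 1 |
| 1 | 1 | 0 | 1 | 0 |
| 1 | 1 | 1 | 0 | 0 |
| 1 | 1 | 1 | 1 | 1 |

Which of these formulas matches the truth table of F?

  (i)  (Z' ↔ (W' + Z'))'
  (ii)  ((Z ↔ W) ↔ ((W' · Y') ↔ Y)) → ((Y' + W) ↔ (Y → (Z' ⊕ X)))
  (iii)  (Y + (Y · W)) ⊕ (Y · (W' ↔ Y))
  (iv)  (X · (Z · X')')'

(i): at (0,0,0,0) it gives 0, but F = 1 — eliminated.
(iii): at (0,0,0,0) it gives 0, but F = 1 — eliminated.
(iv): at (1,0,0,0) it gives 0, but F = 1 — eliminated.
That leaves (ii). Evaluating it on every row reproduces the table of F exactly.

ii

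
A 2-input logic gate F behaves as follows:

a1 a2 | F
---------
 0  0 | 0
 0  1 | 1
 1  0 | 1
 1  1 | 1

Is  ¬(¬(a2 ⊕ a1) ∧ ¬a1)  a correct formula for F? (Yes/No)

Check the formula against F row by row:
  a1=0, a2=0: formula gives 0, F = 0 ✓
  a1=0, a2=1: formula gives 1, F = 1 ✓
  a1=1, a2=0: formula gives 1, F = 1 ✓
  a1=1, a2=1: formula gives 1, F = 1 ✓
Every row agrees, so the formula is equivalent.

Yes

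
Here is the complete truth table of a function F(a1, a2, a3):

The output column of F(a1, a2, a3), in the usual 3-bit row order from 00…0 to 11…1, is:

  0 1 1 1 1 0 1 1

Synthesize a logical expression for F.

F(a1, a2, a3) = not (((not a1 and not a2) and not a3) or ((a1 and not a2) and a3))

There are just 2 zero rows: (0,0,0), (1,0,1). Their minterms are ¬a1·¬a2·¬a3, a1·¬a2·a3; the OR of those covers precisely the 0-outputs, and negating it yields F.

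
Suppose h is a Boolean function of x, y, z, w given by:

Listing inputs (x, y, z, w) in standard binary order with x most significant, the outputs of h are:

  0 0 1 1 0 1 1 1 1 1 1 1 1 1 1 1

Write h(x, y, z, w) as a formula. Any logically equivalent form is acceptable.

h(x, y, z, w) = ~(((((~x & ~y) & ~z) & ~w) | (((~x & ~y) & ~z) & w)) | (((~x & y) & ~z) & ~w))

There are just 3 zero rows: (0,0,0,0), (0,0,0,1), (0,1,0,0). Their minterms are ¬x·¬y·¬z·¬w, ¬x·¬y·¬z·w, ¬x·y·¬z·¬w; the OR of those covers precisely the 0-outputs, and negating it yields h.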